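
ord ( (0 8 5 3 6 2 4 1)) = 8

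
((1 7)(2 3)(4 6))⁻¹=(1 7)(2 3)(4 6)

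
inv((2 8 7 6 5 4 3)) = (2 3 4 5 6 7 8)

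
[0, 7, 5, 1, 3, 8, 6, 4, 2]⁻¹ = [0, 3, 8, 4, 7, 2, 6, 1, 5]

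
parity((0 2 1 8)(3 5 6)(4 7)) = even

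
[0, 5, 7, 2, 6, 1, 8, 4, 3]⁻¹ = [0, 5, 3, 8, 7, 1, 4, 2, 6]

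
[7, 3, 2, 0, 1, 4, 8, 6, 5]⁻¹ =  [3, 4, 2, 1, 5, 8, 7, 0, 6]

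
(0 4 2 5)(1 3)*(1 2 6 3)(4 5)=(0 5)(2 4 6 3)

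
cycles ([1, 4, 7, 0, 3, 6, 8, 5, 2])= (0 1 4 3)(2 7 5 6 8)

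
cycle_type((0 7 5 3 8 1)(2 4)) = 2.6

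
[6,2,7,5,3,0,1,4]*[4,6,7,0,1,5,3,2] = [3,7,2,5,0,4,6,1]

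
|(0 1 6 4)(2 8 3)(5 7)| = 12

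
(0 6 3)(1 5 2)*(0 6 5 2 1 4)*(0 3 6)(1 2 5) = (0 1 5 2 4 3)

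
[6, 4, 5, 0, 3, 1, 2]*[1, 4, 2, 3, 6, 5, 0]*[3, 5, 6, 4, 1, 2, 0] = [3, 0, 2, 5, 4, 1, 6]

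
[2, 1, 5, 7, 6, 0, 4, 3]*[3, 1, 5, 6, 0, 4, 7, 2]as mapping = [0→5, 1→1, 2→4, 3→2, 4→7, 5→3, 6→0, 7→6]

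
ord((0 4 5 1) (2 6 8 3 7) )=20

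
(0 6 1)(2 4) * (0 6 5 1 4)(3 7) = (0 5 1 6 4 2)(3 7)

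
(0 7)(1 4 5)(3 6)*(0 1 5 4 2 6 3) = (0 7 1 2 6)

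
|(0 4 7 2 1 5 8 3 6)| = 9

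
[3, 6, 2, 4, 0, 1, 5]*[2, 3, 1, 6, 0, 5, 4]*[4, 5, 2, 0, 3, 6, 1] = [1, 3, 5, 4, 2, 0, 6]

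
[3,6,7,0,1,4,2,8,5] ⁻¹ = [3,4,6,0,5,8,1,2,7] 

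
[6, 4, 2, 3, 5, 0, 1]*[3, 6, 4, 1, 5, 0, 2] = [2, 5, 4, 1, 0, 3, 6]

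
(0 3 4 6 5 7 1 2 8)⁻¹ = (0 8 2 1 7 5 6 4 3)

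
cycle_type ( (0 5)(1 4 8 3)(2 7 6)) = 2.3.4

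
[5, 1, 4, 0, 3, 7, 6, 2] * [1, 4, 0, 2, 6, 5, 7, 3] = [5, 4, 6, 1, 2, 3, 7, 0]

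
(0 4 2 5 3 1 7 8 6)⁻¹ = (0 6 8 7 1 3 5 2 4)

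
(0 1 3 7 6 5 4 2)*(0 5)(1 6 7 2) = (0 6)(1 3 2 5 4)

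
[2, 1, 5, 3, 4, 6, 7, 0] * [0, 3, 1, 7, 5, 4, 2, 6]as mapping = [0→1, 1→3, 2→4, 3→7, 4→5, 5→2, 6→6, 7→0]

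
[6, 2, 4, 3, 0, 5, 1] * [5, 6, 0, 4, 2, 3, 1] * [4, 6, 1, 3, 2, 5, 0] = [6, 4, 1, 2, 5, 3, 0]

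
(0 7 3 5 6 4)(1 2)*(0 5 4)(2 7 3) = (0 3 4 5 6)(1 7 2)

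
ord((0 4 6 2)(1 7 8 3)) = 4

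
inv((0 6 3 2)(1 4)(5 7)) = (0 2 3 6)(1 4)(5 7)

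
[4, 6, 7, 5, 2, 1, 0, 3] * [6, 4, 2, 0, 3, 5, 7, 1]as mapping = [0→3, 1→7, 2→1, 3→5, 4→2, 5→4, 6→6, 7→0]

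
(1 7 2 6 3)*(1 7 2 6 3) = (1 2 3 7 6)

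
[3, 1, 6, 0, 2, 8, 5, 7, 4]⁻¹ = [3, 1, 4, 0, 8, 6, 2, 7, 5]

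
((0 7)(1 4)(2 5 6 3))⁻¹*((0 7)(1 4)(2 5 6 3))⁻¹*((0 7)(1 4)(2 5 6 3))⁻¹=(0 7)(1 4)(2 5 6 3)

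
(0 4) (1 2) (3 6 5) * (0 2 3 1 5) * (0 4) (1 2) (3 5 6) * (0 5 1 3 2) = (0 5) (2 6 4 3) 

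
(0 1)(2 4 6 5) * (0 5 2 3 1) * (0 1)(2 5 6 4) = (0 1 6 5 3)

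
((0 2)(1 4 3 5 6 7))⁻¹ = (0 2)(1 7 6 5 3 4)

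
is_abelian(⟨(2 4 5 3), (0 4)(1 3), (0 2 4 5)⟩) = no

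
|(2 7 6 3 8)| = 5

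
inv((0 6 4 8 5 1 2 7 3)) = (0 3 7 2 1 5 8 4 6)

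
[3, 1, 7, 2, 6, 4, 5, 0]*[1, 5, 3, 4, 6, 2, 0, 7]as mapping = [0→4, 1→5, 2→7, 3→3, 4→0, 5→6, 6→2, 7→1]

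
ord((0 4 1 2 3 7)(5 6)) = 6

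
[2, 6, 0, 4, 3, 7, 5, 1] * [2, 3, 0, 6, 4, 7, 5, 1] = [0, 5, 2, 4, 6, 1, 7, 3]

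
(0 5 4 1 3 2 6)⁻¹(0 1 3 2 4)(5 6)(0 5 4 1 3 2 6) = (0 4)(1 5 3 2 6)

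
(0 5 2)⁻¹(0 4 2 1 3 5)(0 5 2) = (0 1 3 2 5 4)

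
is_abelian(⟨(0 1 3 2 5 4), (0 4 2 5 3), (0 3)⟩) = no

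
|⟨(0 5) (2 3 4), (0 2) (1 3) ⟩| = 720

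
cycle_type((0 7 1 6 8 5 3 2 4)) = 9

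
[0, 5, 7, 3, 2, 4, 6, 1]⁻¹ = [0, 7, 4, 3, 5, 1, 6, 2]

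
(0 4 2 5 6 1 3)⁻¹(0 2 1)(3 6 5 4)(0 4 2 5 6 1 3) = (0 1 6 2)(3 4 5)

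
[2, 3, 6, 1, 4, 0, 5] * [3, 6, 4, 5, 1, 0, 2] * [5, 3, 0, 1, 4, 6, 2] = [4, 6, 0, 2, 3, 1, 5]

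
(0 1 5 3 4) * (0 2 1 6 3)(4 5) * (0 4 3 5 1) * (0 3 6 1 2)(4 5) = (0 1 6 4)(2 3)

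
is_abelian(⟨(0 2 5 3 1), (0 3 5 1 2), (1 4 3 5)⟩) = no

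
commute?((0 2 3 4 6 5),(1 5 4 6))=no:(0 2 3 4 6 5)*(1 5 4 6)=(0 2 3 6 4 1 5),(1 5 4 6)*(0 2 3 4 6 5)=(0 2 3 4 5 6 1)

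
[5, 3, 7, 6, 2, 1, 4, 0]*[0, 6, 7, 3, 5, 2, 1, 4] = [2, 3, 4, 1, 7, 6, 5, 0]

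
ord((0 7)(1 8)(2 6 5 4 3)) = 10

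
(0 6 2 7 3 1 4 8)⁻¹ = (0 8 4 1 3 7 2 6)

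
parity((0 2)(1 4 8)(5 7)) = even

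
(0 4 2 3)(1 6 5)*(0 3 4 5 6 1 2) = (0 5 2 4)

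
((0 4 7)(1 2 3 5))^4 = (0 4 7)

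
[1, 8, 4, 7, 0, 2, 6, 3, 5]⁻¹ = [4, 0, 5, 7, 2, 8, 6, 3, 1]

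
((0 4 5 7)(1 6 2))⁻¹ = (0 7 5 4)(1 2 6)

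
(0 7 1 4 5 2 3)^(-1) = (0 3 2 5 4 1 7)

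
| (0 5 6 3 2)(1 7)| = 10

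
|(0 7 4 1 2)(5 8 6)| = 15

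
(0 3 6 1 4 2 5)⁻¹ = (0 5 2 4 1 6 3)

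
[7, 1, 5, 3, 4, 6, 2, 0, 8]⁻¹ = [7, 1, 6, 3, 4, 2, 5, 0, 8]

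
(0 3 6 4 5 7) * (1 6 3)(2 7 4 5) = (0 1 6 5 4 2 7)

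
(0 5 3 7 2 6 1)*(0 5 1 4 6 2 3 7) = (0 1 5 7 3)(4 6)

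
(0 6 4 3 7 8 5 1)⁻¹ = (0 1 5 8 7 3 4 6)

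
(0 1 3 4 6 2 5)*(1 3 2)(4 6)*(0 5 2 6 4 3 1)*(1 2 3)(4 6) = (0 2 3 6)(1 4)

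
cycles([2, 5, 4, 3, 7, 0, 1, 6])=(0 2 4 7 6 1 5)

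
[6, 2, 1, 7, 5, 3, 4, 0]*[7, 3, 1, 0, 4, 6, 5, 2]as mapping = [0→5, 1→1, 2→3, 3→2, 4→6, 5→0, 6→4, 7→7]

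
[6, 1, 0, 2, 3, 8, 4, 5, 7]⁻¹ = [2, 1, 3, 4, 6, 7, 0, 8, 5]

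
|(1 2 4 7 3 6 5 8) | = 8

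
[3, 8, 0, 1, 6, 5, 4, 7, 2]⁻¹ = [2, 3, 8, 0, 6, 5, 4, 7, 1]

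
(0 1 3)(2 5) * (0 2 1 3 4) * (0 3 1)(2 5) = (0 1 4 3 5)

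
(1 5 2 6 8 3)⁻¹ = (1 3 8 6 2 5)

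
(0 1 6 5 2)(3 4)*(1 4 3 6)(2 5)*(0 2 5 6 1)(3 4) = (0 3 4 1)(5 6)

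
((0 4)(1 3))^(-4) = ()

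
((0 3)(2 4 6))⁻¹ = (0 3)(2 6 4)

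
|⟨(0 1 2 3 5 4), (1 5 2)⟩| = 720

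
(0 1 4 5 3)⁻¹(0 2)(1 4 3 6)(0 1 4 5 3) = (0 6 4 5)(1 2)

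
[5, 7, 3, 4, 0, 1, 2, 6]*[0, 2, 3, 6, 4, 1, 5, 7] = [1, 7, 6, 4, 0, 2, 3, 5]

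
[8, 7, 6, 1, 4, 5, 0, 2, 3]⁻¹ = [6, 3, 7, 8, 4, 5, 2, 1, 0]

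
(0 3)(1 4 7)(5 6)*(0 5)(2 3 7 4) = (0 7 1 2 3 5 6)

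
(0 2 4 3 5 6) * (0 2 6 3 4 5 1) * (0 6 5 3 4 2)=(0 5 4 2 3 1 6)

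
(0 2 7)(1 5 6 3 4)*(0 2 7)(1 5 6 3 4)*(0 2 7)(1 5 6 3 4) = (1 3 5 4 6)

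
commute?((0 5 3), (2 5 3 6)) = no:(0 5 3) * (2 5 3 6) = (0 3)(2 5 6), (2 5 3 6) * (0 5 3) = (0 5)(2 3 6)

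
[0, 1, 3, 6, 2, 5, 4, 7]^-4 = [0, 1, 2, 3, 4, 5, 6, 7]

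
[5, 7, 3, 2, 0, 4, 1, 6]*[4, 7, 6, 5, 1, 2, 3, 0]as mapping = [0→2, 1→0, 2→5, 3→6, 4→4, 5→1, 6→7, 7→3]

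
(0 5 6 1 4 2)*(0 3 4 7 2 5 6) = (0 6 1 7 2 3 4 5)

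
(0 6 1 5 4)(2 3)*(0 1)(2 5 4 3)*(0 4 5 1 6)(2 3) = (1 5 2 3)(4 6)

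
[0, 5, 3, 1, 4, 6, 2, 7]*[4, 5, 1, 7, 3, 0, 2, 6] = [4, 0, 7, 5, 3, 2, 1, 6]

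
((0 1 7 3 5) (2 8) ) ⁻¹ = (0 5 3 7 1) (2 8) 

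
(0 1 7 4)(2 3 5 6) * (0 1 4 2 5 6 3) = (0 4 1 7 2)(3 6 5)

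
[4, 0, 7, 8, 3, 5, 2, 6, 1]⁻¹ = [1, 8, 6, 4, 0, 5, 7, 2, 3]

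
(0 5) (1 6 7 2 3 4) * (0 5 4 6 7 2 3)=(0 4 1 7 3 6 2) 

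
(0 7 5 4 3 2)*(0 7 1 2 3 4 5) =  (0 1 2 7)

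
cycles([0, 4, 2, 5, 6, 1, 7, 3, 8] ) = (1 4 6 7 3 5)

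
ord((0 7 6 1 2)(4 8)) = 10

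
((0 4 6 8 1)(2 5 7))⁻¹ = (0 1 8 6 4)(2 7 5)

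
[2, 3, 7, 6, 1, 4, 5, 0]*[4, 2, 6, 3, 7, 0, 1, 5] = [6, 3, 5, 1, 2, 7, 0, 4]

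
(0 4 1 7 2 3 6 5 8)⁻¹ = (0 8 5 6 3 2 7 1 4)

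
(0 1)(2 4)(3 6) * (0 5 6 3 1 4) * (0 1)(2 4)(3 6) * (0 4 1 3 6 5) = (0 2 3 5 6 4 1)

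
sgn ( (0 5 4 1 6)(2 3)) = -1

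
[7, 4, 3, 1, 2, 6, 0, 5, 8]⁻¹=[6, 3, 4, 2, 1, 7, 5, 0, 8]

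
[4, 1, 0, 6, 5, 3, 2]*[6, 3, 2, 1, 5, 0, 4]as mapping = [0→5, 1→3, 2→6, 3→4, 4→0, 5→1, 6→2]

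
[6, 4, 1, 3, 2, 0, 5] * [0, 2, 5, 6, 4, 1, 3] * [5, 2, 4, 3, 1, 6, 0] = [3, 1, 4, 0, 6, 5, 2]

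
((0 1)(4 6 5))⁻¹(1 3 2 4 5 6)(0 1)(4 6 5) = (0 3 2 6 4 5)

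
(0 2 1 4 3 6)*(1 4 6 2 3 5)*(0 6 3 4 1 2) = (0 4 5 2 1 3)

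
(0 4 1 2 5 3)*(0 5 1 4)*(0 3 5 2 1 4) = (0 3 2 4)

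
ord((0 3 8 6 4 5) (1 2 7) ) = 6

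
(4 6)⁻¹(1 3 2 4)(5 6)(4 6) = (1 3 2 6)(4 5)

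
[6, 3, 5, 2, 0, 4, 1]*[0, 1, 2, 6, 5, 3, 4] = [4, 6, 3, 2, 0, 5, 1]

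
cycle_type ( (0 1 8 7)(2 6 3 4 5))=4.5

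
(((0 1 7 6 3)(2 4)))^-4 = (0 1 7 6 3)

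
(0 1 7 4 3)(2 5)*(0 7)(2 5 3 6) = (0 1)(2 3 7 4 6)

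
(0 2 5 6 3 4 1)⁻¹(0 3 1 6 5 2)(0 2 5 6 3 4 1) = (0 3 6 5 2 4)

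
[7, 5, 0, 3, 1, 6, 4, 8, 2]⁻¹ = [2, 4, 8, 3, 6, 1, 5, 0, 7]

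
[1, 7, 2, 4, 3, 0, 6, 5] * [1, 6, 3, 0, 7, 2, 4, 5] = [6, 5, 3, 7, 0, 1, 4, 2]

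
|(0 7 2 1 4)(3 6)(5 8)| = 10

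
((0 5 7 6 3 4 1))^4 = (0 3 5 4 7 1 6)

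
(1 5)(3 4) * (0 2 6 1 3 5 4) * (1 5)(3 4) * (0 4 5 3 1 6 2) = (3 4 6)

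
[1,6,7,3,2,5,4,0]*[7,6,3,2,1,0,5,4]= [6,5,4,2,3,0,1,7]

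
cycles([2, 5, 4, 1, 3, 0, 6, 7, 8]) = (0 2 4 3 1 5)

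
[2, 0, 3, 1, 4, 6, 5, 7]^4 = [0, 1, 2, 3, 4, 5, 6, 7]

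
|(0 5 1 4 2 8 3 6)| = 8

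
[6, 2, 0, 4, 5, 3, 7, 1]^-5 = [0, 1, 2, 4, 5, 3, 6, 7]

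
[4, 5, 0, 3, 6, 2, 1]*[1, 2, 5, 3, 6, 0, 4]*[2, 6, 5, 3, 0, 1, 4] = [4, 2, 6, 3, 0, 1, 5]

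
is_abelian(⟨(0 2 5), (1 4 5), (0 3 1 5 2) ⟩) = no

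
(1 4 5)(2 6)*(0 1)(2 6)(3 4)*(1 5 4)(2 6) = (0 5)(1 3)(2 6)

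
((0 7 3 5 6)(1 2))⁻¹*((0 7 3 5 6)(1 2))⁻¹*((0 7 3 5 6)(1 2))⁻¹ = (0 3 6 7 5)(1 2)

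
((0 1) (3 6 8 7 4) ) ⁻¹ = (0 1) (3 4 7 8 6) 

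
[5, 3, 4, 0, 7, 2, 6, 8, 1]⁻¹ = [3, 8, 5, 1, 2, 0, 6, 4, 7]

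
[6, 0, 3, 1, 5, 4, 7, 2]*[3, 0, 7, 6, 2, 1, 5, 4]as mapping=[0→5, 1→3, 2→6, 3→0, 4→1, 5→2, 6→4, 7→7]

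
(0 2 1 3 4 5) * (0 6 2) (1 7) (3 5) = (1 5 6 2 7) (3 4) 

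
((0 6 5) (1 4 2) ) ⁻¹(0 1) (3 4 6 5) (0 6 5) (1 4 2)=(0 3 2 5) (4 6) 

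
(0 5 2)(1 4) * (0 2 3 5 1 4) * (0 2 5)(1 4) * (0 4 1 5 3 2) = (0 1)(2 3 4 5)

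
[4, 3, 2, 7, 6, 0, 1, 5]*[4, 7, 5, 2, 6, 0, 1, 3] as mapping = [0→6, 1→2, 2→5, 3→3, 4→1, 5→4, 6→7, 7→0] 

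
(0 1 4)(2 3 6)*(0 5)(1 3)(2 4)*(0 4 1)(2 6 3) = (0 2)(1 6)(4 5)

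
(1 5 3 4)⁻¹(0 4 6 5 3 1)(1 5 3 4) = (0 1 6 3 4 5)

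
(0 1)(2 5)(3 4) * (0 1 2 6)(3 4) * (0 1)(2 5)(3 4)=(0 5 6 1)(3 4)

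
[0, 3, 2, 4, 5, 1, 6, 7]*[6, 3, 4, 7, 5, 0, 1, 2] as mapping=[0→6, 1→7, 2→4, 3→5, 4→0, 5→3, 6→1, 7→2] 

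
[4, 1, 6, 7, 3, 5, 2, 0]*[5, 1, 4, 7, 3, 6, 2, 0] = [3, 1, 2, 0, 7, 6, 4, 5]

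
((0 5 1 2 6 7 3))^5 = (0 7 2 5 3 6 1)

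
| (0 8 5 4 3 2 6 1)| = 8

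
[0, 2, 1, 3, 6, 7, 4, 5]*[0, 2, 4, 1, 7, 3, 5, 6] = [0, 4, 2, 1, 5, 6, 7, 3]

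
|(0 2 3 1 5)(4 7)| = 10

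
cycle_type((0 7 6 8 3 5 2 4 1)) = 9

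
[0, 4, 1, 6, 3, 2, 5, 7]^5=[0, 2, 5, 4, 1, 6, 3, 7]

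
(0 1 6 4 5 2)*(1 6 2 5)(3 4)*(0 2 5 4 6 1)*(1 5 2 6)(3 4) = (0 5 3 1 2 6 4)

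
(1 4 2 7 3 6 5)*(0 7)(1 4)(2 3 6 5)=(0 7 6 2)(3 5 4)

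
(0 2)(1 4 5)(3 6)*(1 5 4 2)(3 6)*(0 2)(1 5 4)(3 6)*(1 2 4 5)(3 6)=(0 1)(2 4)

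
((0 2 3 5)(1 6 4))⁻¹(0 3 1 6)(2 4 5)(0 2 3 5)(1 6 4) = (0 3 1)(2 5 6 4)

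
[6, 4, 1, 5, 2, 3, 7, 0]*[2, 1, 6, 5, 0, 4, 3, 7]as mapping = [0→3, 1→0, 2→1, 3→4, 4→6, 5→5, 6→7, 7→2]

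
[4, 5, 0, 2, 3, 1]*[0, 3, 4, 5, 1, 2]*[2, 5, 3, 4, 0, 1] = [5, 3, 2, 0, 1, 4]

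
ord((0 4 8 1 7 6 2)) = 7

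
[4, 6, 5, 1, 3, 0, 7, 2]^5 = [7, 0, 1, 5, 2, 6, 4, 3]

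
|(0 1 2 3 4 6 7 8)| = 8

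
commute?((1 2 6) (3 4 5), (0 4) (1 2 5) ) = no:(1 2 6) (3 4 5)*(0 4) (1 2 5) = (0 4 1 5 3) (2 6), (0 4) (1 2 5)*(1 2 6) (3 4 5) = (0 5 2 3 4) (1 6) 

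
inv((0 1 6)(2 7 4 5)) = (0 6 1)(2 5 4 7)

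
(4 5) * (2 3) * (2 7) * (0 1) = (0 1)(2 3 7)(4 5)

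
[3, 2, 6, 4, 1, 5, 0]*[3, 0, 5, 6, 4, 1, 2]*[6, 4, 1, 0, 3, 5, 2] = [2, 5, 1, 3, 6, 4, 0]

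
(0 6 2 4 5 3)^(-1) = (0 3 5 4 2 6)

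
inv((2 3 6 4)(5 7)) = (2 4 6 3)(5 7)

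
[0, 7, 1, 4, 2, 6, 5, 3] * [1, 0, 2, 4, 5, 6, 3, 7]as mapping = [0→1, 1→7, 2→0, 3→5, 4→2, 5→3, 6→6, 7→4]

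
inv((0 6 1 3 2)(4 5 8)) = (0 2 3 1 6)(4 8 5)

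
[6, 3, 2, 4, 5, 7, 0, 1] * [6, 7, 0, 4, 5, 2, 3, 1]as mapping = [0→3, 1→4, 2→0, 3→5, 4→2, 5→1, 6→6, 7→7]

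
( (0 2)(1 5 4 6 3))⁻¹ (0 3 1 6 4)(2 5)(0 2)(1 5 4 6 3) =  (0 4)(1 5 3 6 2)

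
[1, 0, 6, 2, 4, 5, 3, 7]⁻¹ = [1, 0, 3, 6, 4, 5, 2, 7]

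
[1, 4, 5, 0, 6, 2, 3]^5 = [0, 1, 5, 3, 4, 2, 6]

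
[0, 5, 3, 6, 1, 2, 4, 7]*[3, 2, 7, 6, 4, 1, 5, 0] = [3, 1, 6, 5, 2, 7, 4, 0]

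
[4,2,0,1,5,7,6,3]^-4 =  [7,4,5,0,3,1,6,2]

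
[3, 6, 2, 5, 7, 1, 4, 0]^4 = [6, 0, 2, 4, 5, 7, 3, 1]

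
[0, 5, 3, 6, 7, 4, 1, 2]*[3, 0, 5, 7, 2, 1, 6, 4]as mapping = [0→3, 1→1, 2→7, 3→6, 4→4, 5→2, 6→0, 7→5]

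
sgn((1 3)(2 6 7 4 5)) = -1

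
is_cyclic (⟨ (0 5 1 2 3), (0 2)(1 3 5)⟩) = no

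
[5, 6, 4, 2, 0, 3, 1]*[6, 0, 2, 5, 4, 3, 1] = [3, 1, 4, 2, 6, 5, 0]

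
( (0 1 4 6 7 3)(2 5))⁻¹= (0 3 7 6 4 1)(2 5)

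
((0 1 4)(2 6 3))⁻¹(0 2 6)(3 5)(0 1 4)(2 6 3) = (1 6 3)(2 5)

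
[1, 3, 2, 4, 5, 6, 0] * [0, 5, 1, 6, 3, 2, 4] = [5, 6, 1, 3, 2, 4, 0]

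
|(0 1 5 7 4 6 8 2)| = 8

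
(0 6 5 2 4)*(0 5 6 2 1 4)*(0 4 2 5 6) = (0 5 1 2 4 6)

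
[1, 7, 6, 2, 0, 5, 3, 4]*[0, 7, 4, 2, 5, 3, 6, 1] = [7, 1, 6, 4, 0, 3, 2, 5]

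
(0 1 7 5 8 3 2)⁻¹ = (0 2 3 8 5 7 1)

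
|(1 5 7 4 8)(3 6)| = 10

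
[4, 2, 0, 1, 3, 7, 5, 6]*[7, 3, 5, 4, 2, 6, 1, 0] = [2, 5, 7, 3, 4, 0, 6, 1]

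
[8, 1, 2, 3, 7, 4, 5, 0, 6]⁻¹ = [7, 1, 2, 3, 5, 6, 8, 4, 0]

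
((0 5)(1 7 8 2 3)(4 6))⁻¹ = (0 5)(1 3 2 8 7)(4 6)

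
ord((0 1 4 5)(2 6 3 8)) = 4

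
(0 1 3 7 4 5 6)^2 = (0 3 4 6 1 7 5)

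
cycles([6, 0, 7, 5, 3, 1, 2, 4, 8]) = (0 6 2 7 4 3 5 1)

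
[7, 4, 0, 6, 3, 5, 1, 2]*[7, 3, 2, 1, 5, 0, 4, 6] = [6, 5, 7, 4, 1, 0, 3, 2]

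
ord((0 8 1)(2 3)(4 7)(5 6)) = 6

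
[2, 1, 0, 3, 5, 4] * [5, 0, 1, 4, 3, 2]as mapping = [0→1, 1→0, 2→5, 3→4, 4→2, 5→3]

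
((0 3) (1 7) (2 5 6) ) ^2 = (2 6 5) 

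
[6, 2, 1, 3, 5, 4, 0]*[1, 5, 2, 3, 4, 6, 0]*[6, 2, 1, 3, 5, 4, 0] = [6, 1, 4, 3, 0, 5, 2]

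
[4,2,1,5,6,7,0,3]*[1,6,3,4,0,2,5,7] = [0,3,6,2,5,7,1,4]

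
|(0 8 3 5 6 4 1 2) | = 8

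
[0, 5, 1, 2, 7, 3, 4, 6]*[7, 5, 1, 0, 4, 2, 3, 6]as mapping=[0→7, 1→2, 2→5, 3→1, 4→6, 5→0, 6→4, 7→3]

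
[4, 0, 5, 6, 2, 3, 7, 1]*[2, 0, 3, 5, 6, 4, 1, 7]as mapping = [0→6, 1→2, 2→4, 3→1, 4→3, 5→5, 6→7, 7→0]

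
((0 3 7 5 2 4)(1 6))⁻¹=(0 4 2 5 7 3)(1 6)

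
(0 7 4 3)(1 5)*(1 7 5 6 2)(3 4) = (0 5 7 3)(1 6 2)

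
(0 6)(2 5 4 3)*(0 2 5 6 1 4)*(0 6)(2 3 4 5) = (0 1 5 6 3 2)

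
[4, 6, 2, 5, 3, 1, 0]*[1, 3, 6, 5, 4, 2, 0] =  [4, 0, 6, 2, 5, 3, 1]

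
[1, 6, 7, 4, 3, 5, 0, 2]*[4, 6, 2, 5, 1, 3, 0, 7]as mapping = [0→6, 1→0, 2→7, 3→1, 4→5, 5→3, 6→4, 7→2]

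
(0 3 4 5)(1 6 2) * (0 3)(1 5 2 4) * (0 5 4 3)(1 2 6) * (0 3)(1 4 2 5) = (0 1 4 6)(3 5)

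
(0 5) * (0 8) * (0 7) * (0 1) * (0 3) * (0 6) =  (0 5 8 7 1 3 6)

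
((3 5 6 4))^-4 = ()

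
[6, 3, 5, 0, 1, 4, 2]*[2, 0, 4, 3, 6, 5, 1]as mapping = [0→1, 1→3, 2→5, 3→2, 4→0, 5→6, 6→4]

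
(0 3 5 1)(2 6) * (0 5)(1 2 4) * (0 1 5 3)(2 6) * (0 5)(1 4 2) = (0 5 6 2 1 3 4)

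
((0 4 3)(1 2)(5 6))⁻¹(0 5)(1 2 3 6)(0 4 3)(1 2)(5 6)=(0 5 2 1)(4 6)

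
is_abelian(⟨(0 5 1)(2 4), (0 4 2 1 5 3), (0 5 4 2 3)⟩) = no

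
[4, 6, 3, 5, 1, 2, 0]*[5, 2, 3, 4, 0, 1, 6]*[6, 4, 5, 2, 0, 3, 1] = [6, 1, 0, 4, 5, 2, 3]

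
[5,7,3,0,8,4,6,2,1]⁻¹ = [3,8,7,2,5,0,6,1,4]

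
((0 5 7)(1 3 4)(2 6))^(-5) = (0 5 7)(1 3 4)(2 6)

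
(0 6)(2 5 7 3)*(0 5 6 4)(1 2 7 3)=(0 4)(1 2 6 5 3 7)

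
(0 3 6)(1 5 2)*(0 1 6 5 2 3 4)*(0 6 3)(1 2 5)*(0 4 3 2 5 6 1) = (0 3)(1 6 5 4)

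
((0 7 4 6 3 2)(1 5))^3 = (0 6)(1 5)(2 4)(3 7)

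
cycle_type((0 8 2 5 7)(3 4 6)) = 3.5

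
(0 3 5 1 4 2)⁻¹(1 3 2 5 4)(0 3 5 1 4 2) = (0 1 2 4 5)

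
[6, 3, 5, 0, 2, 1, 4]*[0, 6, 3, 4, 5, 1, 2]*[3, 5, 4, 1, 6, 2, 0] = [4, 6, 5, 3, 1, 0, 2]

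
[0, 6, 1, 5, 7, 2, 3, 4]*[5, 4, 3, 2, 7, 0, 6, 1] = [5, 6, 4, 0, 1, 3, 2, 7]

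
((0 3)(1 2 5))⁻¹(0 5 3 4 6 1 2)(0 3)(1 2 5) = (0 4 6 2 5 3 1)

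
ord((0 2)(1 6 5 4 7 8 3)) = 14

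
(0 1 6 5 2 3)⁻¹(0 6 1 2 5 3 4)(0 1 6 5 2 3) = (0 4 1 5 6 3 2)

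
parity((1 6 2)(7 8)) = odd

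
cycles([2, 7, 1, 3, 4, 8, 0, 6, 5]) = (0 2 1 7 6) (5 8) 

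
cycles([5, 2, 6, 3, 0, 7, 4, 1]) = (0 5 7 1 2 6 4)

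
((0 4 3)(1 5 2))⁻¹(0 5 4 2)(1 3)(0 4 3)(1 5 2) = (0 5)(1 4 2 3)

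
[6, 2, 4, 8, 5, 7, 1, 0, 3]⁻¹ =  [7, 6, 1, 8, 2, 4, 0, 5, 3]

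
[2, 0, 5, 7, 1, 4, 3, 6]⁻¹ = [1, 4, 0, 6, 5, 2, 7, 3]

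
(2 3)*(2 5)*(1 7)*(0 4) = (0 4)(1 7)(2 3 5)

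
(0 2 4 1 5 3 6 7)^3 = (0 1 6 2 5 7 4 3)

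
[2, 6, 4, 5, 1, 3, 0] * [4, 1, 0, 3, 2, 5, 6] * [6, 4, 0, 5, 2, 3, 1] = [6, 1, 0, 3, 4, 5, 2]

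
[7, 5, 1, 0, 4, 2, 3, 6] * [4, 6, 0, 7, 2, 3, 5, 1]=[1, 3, 6, 4, 2, 0, 7, 5]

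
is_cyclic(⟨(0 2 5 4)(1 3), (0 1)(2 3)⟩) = no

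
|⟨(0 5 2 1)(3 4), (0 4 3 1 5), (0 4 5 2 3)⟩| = 360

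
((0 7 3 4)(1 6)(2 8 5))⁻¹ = (0 4 3 7)(1 6)(2 5 8)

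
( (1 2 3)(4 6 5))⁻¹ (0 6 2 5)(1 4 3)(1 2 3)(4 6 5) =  (0 5 3 4)(1 2 6)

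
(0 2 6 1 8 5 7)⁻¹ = (0 7 5 8 1 6 2)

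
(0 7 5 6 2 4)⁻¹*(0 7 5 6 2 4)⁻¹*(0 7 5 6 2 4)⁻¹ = (0 6)(2 7)(4 5)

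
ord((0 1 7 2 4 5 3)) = 7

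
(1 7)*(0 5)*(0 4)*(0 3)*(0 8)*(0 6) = (0 5 4 3 8 6)(1 7)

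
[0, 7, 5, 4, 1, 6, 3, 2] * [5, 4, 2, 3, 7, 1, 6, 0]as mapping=[0→5, 1→0, 2→1, 3→7, 4→4, 5→6, 6→3, 7→2]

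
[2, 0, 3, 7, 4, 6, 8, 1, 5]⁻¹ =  [1, 7, 0, 2, 4, 8, 5, 3, 6]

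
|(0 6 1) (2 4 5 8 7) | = 15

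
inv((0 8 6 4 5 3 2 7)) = (0 7 2 3 5 4 6 8)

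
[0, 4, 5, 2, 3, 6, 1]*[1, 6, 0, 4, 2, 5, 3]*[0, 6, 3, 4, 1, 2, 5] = [6, 3, 2, 0, 1, 4, 5]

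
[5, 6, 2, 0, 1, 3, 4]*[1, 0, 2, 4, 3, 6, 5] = [6, 5, 2, 1, 0, 4, 3]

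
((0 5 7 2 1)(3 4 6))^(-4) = (0 5 7 2 1)(3 6 4)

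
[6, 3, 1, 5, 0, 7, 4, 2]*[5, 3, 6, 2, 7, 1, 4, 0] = [4, 2, 3, 1, 5, 0, 7, 6]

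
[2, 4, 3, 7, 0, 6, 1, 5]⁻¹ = [4, 6, 0, 2, 1, 7, 5, 3]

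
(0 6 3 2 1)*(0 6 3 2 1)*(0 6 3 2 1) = (0 2 6 1 3)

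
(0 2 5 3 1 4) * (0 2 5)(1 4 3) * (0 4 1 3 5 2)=(0 2 4)(1 5 3)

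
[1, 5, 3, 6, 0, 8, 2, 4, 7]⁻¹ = [4, 0, 6, 2, 7, 1, 3, 8, 5]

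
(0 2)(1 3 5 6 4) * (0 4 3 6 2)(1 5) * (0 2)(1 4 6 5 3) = (0 2 6 1 5)(3 4)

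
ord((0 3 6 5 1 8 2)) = 7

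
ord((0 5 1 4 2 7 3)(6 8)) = 14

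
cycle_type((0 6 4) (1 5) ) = 2.3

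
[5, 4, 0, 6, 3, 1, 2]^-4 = [4, 6, 1, 0, 2, 3, 5]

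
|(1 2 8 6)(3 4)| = 4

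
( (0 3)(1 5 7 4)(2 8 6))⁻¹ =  (0 3)(1 4 7 5)(2 6 8)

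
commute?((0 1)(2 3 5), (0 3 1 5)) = no:(0 1)(2 3 5) * (0 3 1 5) = (0 5 2 1 3), (0 3 1 5) * (0 1)(2 3 5) = (0 5 1 2 3)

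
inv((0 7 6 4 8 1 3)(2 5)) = (0 3 1 8 4 6 7)(2 5)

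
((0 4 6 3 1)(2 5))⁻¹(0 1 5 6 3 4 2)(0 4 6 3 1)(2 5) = (0 2 3 1 6 5 4)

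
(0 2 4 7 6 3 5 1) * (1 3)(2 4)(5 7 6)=(0 4 6 1)(3 7 5)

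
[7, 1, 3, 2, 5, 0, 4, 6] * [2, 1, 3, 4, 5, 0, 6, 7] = [7, 1, 4, 3, 0, 2, 5, 6]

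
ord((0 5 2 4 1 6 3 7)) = 8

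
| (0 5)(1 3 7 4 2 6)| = 6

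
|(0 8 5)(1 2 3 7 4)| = 15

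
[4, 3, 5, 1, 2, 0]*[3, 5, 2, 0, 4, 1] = [4, 0, 1, 5, 2, 3]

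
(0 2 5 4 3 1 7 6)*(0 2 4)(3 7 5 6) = (0 4 7 3 1 5)(2 6)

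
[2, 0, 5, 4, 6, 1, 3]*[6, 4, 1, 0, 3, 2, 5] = [1, 6, 2, 3, 5, 4, 0] 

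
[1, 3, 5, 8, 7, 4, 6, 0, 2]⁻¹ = [7, 0, 8, 1, 5, 2, 6, 4, 3]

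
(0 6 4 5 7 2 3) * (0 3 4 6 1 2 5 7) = (0 1 2 4 7 5) 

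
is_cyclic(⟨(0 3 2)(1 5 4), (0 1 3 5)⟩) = no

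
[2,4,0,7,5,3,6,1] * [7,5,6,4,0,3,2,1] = [6,0,7,1,3,4,2,5]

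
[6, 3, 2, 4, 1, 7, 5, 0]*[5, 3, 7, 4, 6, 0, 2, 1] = [2, 4, 7, 6, 3, 1, 0, 5]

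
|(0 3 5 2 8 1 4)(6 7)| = 14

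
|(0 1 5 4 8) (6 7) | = 10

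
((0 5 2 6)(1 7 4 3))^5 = (0 5 2 6)(1 7 4 3)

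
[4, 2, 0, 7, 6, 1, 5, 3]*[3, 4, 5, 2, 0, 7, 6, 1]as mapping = [0→0, 1→5, 2→3, 3→1, 4→6, 5→4, 6→7, 7→2]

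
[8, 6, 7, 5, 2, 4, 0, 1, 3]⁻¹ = [6, 7, 4, 8, 5, 3, 1, 2, 0]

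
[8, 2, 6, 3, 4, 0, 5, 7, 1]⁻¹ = [5, 8, 1, 3, 4, 6, 2, 7, 0]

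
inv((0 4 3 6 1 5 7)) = (0 7 5 1 6 3 4)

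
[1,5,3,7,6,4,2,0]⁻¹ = [7,0,6,2,5,1,4,3]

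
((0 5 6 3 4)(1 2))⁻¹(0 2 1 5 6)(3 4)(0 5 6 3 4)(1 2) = (0 4)(1 2 6 3 5)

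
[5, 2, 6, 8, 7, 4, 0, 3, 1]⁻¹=[6, 8, 1, 7, 5, 0, 2, 4, 3]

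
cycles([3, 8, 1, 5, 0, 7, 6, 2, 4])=(0 3 5 7 2 1 8 4)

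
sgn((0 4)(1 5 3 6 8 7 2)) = -1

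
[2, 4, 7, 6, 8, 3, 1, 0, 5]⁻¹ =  [7, 6, 0, 5, 1, 8, 3, 2, 4]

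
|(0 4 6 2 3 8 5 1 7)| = 9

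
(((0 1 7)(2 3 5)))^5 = (0 7 1)(2 5 3)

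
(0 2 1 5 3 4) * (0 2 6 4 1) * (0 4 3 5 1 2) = (0 6 3 2 4)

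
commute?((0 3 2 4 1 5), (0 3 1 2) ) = no:(0 3 2 4 1 5)*(0 3 1 2) = (0 1 5 3) (2 4), (0 3 1 2)*(0 3 2 4 1 5) = (0 2 3 5) (1 4) 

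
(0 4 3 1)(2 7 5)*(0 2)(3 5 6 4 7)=(0 7 6 4 5)(1 2 3)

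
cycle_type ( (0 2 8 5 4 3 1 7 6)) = 9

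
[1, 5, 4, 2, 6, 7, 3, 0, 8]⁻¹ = [7, 0, 3, 6, 2, 1, 4, 5, 8]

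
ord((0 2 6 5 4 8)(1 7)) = 6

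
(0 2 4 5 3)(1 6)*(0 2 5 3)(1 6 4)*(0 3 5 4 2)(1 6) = (0 4 5 3)(1 2 6)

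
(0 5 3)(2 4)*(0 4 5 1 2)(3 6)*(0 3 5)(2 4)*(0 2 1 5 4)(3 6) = (0 5 3 1)(4 6)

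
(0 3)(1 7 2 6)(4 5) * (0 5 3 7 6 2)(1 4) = (0 7)(1 6 4 3 5)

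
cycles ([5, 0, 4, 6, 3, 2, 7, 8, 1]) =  (0 5 2 4 3 6 7 8 1) 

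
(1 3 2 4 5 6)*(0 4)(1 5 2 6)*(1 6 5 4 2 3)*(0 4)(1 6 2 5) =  (0 5 2 4 3 1 6)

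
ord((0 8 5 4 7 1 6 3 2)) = 9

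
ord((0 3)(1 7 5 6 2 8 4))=14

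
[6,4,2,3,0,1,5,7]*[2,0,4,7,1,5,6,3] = [6,1,4,7,2,0,5,3]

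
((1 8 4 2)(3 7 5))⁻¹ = (1 2 4 8)(3 5 7)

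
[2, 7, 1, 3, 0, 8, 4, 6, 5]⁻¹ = [4, 2, 0, 3, 6, 8, 7, 1, 5]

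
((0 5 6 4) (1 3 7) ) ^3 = (0 4 6 5) 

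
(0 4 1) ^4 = (0 4 1) 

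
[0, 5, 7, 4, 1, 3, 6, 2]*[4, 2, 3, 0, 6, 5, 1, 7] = [4, 5, 7, 6, 2, 0, 1, 3]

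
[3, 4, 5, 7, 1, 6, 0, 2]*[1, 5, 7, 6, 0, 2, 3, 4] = [6, 0, 2, 4, 5, 3, 1, 7]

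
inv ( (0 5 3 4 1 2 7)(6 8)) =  (0 7 2 1 4 3 5)(6 8)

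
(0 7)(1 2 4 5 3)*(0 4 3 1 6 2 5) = (0 7 4)(1 5)(2 3 6)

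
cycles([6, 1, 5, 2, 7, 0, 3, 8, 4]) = (0 6 3 2 5)(4 7 8)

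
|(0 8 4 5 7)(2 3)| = 10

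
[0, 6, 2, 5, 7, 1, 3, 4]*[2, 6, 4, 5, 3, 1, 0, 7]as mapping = [0→2, 1→0, 2→4, 3→1, 4→7, 5→6, 6→5, 7→3]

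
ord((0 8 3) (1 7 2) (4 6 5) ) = 3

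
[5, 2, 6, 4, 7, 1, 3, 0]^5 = [3, 7, 0, 1, 2, 4, 5, 6]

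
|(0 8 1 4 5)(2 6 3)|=15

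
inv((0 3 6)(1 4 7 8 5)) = (0 6 3)(1 5 8 7 4)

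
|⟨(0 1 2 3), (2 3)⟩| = 24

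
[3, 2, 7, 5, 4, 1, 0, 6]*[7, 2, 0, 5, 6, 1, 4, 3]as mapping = [0→5, 1→0, 2→3, 3→1, 4→6, 5→2, 6→7, 7→4]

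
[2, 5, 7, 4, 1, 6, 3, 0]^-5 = [2, 1, 7, 3, 4, 5, 6, 0]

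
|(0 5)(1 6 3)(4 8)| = 6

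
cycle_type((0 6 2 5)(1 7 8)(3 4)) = 2.3.4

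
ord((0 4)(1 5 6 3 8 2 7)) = 14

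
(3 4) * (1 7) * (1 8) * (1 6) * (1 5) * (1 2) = (1 7 8 6 5 2)(3 4)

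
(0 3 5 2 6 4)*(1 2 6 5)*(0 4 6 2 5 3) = (1 5 2 3)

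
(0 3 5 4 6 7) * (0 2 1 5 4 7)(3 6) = (0 6)(1 5 7 2)(3 4)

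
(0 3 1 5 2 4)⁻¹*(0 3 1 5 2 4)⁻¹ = (0 2 1)(3 4 5)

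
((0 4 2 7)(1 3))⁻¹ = (0 7 2 4)(1 3)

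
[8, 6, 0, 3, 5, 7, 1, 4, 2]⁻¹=[2, 6, 8, 3, 7, 4, 1, 5, 0]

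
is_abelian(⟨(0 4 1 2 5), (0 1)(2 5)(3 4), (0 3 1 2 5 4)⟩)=no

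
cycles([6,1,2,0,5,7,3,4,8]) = (0 6 3)(4 5 7)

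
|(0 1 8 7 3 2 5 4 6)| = 9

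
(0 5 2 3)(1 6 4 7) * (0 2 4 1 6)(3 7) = (0 5 4 3 2 7 6 1)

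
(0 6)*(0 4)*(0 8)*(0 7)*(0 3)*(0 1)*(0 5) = (0 6 4 8 7 3 1 5)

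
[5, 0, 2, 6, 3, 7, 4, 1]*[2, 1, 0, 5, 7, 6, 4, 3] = [6, 2, 0, 4, 5, 3, 7, 1]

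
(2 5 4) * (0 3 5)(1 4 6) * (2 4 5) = (0 3 2)(1 5 6)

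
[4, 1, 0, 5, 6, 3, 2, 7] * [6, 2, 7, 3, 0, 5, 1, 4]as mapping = [0→0, 1→2, 2→6, 3→5, 4→1, 5→3, 6→7, 7→4]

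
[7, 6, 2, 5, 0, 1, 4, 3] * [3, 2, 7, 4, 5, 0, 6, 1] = [1, 6, 7, 0, 3, 2, 5, 4]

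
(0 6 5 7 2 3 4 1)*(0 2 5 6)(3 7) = (1 2 7 5 3 4)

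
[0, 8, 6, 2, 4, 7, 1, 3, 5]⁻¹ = [0, 6, 3, 7, 4, 8, 2, 5, 1]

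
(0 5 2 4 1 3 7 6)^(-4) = (0 1)(2 7)(3 5)(4 6)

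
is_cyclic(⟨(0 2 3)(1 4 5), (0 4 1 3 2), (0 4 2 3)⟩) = no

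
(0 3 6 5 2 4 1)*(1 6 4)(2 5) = (0 3 4 6 2 1)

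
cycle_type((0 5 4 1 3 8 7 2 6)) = 9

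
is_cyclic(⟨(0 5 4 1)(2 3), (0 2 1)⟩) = no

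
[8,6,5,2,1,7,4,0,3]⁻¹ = [7,4,3,8,6,2,1,5,0]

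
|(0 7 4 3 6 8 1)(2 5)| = 14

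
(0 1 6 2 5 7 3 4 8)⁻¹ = (0 8 4 3 7 5 2 6 1)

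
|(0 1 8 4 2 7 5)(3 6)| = 14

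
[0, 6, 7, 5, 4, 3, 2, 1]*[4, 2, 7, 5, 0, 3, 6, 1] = [4, 6, 1, 3, 0, 5, 7, 2] 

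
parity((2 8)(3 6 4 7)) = even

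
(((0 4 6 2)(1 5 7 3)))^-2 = (0 6)(1 7)(2 4)(3 5)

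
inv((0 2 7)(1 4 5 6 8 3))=(0 7 2)(1 3 8 6 5 4)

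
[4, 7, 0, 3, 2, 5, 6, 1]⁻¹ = [2, 7, 4, 3, 0, 5, 6, 1]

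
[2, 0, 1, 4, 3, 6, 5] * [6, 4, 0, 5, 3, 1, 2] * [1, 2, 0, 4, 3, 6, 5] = [1, 5, 3, 4, 6, 0, 2]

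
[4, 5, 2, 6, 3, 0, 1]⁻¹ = [5, 6, 2, 4, 0, 1, 3]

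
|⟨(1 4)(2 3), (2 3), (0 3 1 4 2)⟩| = 120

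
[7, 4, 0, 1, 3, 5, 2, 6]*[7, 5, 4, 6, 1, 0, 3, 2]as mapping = [0→2, 1→1, 2→7, 3→5, 4→6, 5→0, 6→4, 7→3]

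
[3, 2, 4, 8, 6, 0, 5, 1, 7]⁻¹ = [5, 7, 1, 0, 2, 6, 4, 8, 3]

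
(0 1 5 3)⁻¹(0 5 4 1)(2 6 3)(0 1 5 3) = (0 2 6)(1 3 4 5)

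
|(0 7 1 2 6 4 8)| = 7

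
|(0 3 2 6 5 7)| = 6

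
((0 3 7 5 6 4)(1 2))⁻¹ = (0 4 6 5 7 3)(1 2)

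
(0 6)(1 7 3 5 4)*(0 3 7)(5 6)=(0 5 4 1)(3 6)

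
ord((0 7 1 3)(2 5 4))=12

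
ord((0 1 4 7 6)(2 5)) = 10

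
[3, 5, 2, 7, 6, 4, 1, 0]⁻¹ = [7, 6, 2, 0, 5, 1, 4, 3]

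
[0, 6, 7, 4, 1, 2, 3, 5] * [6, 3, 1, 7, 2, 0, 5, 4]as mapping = [0→6, 1→5, 2→4, 3→2, 4→3, 5→1, 6→7, 7→0]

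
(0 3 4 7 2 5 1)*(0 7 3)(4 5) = (1 7 2 4 3 5)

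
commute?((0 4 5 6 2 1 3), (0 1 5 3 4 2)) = no:(0 4 5 6 2 1 3) * (0 1 5 3 4 2) = (0 2 5 6)(1 4 3), (0 1 5 3 4 2) * (0 4 5 6 2 1 3) = (0 3 5)(1 6 2 4)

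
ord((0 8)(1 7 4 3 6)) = 10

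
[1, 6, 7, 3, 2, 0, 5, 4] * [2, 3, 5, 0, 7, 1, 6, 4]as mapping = [0→3, 1→6, 2→4, 3→0, 4→5, 5→2, 6→1, 7→7]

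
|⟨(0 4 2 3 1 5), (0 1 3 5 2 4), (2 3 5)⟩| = 720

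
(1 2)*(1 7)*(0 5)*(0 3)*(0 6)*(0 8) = (0 5 3 6 8)(1 2 7)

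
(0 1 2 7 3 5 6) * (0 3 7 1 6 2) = (0 6 3 5 2 1)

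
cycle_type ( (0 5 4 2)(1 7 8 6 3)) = 4.5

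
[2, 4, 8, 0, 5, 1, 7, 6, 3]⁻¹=[3, 5, 0, 8, 1, 4, 7, 6, 2]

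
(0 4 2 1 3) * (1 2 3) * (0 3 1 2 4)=(1 2 4)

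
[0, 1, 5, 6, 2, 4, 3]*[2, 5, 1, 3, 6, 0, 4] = [2, 5, 0, 4, 1, 6, 3]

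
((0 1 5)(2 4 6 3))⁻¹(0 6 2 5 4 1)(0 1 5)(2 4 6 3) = (0 6 5 1 3 4)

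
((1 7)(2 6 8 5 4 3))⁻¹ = (1 7)(2 3 4 5 8 6)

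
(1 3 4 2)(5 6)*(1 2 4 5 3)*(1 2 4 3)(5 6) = (1 2 4 3 6)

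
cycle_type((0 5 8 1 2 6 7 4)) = 8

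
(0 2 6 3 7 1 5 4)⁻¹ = (0 4 5 1 7 3 6 2)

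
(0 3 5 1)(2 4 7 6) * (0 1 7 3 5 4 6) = (0 5 7)(2 6)(3 4)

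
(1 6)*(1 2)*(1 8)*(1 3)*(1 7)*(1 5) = (1 6 2 8 3 7 5)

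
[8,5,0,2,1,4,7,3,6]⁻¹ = [2,4,3,7,5,1,8,6,0]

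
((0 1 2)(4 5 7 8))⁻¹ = (0 2 1)(4 8 7 5)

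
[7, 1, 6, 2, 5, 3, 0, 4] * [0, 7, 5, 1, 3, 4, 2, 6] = [6, 7, 2, 5, 4, 1, 0, 3]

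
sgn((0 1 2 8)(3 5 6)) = -1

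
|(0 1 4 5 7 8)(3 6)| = 6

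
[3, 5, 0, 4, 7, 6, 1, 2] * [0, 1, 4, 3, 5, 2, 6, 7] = [3, 2, 0, 5, 7, 6, 1, 4]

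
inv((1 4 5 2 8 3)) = (1 3 8 2 5 4)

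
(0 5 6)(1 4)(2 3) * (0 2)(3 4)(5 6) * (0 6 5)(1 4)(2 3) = (0 5)(1 2)(3 6)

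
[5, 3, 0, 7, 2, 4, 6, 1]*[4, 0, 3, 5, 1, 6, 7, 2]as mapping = [0→6, 1→5, 2→4, 3→2, 4→3, 5→1, 6→7, 7→0]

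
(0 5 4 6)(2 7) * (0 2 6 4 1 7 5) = (1 7 6 2 5)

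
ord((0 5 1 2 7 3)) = 6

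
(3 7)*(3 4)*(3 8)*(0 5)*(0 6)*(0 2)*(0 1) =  (0 5 6 2 1)(3 7 4 8)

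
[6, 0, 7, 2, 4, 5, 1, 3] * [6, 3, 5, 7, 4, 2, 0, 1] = [0, 6, 1, 5, 4, 2, 3, 7]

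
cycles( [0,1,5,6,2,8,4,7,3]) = (2 5 8 3 6 4)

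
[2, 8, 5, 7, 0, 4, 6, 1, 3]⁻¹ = [4, 7, 0, 8, 5, 2, 6, 3, 1]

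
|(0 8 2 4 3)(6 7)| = 10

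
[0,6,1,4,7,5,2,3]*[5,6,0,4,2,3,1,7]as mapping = [0→5,1→1,2→6,3→2,4→7,5→3,6→0,7→4]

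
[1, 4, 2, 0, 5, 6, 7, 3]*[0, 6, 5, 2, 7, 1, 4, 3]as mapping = [0→6, 1→7, 2→5, 3→0, 4→1, 5→4, 6→3, 7→2]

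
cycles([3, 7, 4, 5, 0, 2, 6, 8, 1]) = (0 3 5 2 4) (1 7 8) 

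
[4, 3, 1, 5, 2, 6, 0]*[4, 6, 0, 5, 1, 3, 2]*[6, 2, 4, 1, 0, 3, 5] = [2, 3, 5, 1, 6, 4, 0]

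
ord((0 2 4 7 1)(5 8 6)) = 15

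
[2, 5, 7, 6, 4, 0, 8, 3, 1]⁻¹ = [5, 8, 0, 7, 4, 1, 3, 2, 6]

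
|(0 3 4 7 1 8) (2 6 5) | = 6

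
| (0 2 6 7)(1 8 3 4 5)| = 20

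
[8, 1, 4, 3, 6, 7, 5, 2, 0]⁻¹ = [8, 1, 7, 3, 2, 6, 4, 5, 0]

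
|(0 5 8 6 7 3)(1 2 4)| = 6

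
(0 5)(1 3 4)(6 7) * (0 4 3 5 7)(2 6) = (0 7 2 6)(1 5 4)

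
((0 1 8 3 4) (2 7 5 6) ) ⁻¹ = (0 4 3 8 1) (2 6 5 7) 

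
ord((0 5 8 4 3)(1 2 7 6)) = 20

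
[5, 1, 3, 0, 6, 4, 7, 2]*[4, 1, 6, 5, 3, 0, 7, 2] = [0, 1, 5, 4, 7, 3, 2, 6]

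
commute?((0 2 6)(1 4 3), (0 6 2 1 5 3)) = no:(0 2 6)(1 4 3)*(0 6 2 1 5 3) = (0 1 4)(3 5), (0 6 2 1 5 3)*(0 2 6)(1 4 3) = (1 5)(2 4 3)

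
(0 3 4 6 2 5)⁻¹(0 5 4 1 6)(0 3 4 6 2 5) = (0 6 1 2 3)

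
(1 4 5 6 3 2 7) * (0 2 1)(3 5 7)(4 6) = (0 2 3 1 6 5 4 7)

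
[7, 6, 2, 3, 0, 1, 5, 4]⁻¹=[4, 5, 2, 3, 7, 6, 1, 0]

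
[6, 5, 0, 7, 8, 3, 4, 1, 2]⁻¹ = [2, 7, 8, 5, 6, 1, 0, 3, 4]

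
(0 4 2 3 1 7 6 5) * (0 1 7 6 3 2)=(0 4)(1 6 5)(3 7)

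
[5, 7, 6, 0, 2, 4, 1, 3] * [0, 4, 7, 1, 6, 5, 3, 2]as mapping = [0→5, 1→2, 2→3, 3→0, 4→7, 5→6, 6→4, 7→1]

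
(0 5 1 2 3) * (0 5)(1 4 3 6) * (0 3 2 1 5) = (0 3)(2 6 5 4)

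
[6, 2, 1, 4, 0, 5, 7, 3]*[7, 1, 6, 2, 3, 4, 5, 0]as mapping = [0→5, 1→6, 2→1, 3→3, 4→7, 5→4, 6→0, 7→2]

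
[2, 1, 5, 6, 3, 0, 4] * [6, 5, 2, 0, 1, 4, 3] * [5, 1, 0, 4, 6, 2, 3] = [0, 2, 6, 4, 5, 3, 1]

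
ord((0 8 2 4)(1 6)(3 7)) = 4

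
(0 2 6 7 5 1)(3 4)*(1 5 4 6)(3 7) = (0 2 1)(3 6)(4 7)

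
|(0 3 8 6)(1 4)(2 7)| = 4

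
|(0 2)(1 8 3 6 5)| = 10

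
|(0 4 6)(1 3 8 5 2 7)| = 6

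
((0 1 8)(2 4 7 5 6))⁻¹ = (0 8 1)(2 6 5 7 4)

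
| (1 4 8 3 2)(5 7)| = 10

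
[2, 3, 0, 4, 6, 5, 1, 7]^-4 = [0, 1, 2, 3, 4, 5, 6, 7]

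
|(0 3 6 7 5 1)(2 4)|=6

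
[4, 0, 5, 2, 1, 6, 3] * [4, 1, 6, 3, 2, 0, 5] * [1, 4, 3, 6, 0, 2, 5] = [3, 0, 1, 5, 4, 2, 6]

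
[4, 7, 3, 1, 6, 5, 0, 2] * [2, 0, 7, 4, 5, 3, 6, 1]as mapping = [0→5, 1→1, 2→4, 3→0, 4→6, 5→3, 6→2, 7→7]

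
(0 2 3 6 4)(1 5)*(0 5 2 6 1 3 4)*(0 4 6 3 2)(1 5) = (0 3 5 2 6 4 1)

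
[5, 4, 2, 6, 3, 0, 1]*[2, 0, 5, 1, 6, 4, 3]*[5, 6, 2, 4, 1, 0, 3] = [1, 3, 0, 4, 6, 2, 5]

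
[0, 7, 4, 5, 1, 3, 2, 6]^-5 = [0, 1, 2, 5, 4, 3, 6, 7]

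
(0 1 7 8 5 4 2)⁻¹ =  (0 2 4 5 8 7 1)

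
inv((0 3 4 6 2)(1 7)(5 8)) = (0 2 6 4 3)(1 7)(5 8)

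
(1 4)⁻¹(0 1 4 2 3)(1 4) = (0 4 1 2 3)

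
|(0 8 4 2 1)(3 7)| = 10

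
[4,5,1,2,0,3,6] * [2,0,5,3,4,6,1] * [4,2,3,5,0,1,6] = [0,6,4,1,3,5,2]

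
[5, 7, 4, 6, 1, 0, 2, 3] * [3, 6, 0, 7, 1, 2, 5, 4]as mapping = [0→2, 1→4, 2→1, 3→5, 4→6, 5→3, 6→0, 7→7]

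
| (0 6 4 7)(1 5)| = 4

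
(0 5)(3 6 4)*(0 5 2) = (0 2)(3 6 4)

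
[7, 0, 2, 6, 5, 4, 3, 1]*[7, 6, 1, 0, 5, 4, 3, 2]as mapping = [0→2, 1→7, 2→1, 3→3, 4→4, 5→5, 6→0, 7→6]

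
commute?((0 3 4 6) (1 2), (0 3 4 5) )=no:(0 3 4 6) (1 2)*(0 3 4 5)=(0 4 6 3 5) (1 2), (0 3 4 5)*(0 3 4 6) (1 2)=(0 4 5 3 6) (1 2) 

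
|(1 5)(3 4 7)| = 6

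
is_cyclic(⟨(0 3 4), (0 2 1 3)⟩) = no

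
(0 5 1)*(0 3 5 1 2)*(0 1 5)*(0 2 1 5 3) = (0 3 2 5 1)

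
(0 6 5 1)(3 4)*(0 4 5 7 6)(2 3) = (1 4 2 3 5)(6 7)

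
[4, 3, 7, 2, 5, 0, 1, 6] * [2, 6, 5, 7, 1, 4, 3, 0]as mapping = [0→1, 1→7, 2→0, 3→5, 4→4, 5→2, 6→6, 7→3]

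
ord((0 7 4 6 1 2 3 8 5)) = 9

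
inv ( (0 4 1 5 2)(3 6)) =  (0 2 5 1 4)(3 6)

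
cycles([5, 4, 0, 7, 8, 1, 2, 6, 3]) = (0 5 1 4 8 3 7 6 2)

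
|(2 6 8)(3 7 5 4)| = 12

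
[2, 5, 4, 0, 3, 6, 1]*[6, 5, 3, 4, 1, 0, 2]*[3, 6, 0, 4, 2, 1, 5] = [4, 3, 6, 5, 2, 0, 1]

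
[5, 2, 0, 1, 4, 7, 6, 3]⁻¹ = [2, 3, 1, 7, 4, 0, 6, 5]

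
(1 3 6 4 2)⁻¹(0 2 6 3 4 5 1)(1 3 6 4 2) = (0 1 4 6 2 5 3)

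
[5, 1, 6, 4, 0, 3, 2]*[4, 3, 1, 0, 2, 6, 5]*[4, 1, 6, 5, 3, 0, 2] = [2, 5, 0, 6, 3, 4, 1]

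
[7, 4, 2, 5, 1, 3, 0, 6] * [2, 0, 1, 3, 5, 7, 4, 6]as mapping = [0→6, 1→5, 2→1, 3→7, 4→0, 5→3, 6→2, 7→4]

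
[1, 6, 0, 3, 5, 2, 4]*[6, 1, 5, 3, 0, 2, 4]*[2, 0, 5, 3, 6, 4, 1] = [0, 6, 1, 3, 5, 4, 2]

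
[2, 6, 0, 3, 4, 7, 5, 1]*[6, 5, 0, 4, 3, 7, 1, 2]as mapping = [0→0, 1→1, 2→6, 3→4, 4→3, 5→2, 6→7, 7→5]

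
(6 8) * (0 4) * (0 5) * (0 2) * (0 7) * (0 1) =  (0 4 5 2 7 1)(6 8)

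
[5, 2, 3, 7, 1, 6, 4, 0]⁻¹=[7, 4, 1, 2, 6, 0, 5, 3]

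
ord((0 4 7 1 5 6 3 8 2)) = 9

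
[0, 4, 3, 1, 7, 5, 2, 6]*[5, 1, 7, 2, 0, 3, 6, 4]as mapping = [0→5, 1→0, 2→2, 3→1, 4→4, 5→3, 6→7, 7→6]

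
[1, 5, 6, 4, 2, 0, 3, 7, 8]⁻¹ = [5, 0, 4, 6, 3, 1, 2, 7, 8]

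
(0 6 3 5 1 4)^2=(0 3 1)(4 6 5)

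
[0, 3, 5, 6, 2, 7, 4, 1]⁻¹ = [0, 7, 4, 1, 6, 2, 3, 5]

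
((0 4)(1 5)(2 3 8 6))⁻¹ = (0 4)(1 5)(2 6 8 3)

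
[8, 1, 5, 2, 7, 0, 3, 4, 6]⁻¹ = [5, 1, 3, 6, 7, 2, 8, 4, 0]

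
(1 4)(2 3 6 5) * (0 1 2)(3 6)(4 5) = (0 1 5)(2 6 4)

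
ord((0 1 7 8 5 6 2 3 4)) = 9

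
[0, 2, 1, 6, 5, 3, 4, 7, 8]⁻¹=[0, 2, 1, 5, 6, 4, 3, 7, 8]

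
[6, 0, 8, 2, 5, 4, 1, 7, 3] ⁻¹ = [1, 6, 3, 8, 5, 4, 0, 7, 2] 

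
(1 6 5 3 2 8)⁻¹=(1 8 2 3 5 6)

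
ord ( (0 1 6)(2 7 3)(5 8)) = 6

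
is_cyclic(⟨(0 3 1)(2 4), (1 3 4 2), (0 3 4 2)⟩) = no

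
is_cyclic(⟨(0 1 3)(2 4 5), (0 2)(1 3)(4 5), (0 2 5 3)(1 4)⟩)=no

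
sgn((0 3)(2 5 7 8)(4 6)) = -1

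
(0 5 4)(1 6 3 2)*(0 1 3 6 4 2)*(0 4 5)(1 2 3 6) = (1 5 3 4 2 6)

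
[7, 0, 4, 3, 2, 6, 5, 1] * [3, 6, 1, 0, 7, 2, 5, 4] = [4, 3, 7, 0, 1, 5, 2, 6]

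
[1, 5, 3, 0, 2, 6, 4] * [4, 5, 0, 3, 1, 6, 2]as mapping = [0→5, 1→6, 2→3, 3→4, 4→0, 5→2, 6→1]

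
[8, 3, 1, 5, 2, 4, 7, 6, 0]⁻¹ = [8, 2, 4, 1, 5, 3, 7, 6, 0]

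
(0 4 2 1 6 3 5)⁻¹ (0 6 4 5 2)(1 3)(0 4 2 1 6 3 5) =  (0 1 4 3 2)(5 6)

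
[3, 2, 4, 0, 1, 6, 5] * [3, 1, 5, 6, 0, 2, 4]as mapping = [0→6, 1→5, 2→0, 3→3, 4→1, 5→4, 6→2]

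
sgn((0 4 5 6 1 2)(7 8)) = 1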